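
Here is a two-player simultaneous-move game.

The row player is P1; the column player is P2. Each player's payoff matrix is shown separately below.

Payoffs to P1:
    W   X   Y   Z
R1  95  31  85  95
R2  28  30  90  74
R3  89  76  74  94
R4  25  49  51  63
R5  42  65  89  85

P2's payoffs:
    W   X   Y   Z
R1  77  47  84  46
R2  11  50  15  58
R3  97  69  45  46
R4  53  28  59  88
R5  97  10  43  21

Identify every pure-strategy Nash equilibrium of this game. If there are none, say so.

There is no pure-strategy Nash equilibrium.

(R1, W): P2 can switch to Y (77 → 84). Not NE.
(R1, X): P1 can switch to R3 (31 → 76). Not NE.
(R1, Y): P1 can switch to R2 (85 → 90). Not NE.
(R1, Z): P2 can switch to W (46 → 77). Not NE.
(R2, W): P1 can switch to R1 (28 → 95). Not NE.
(R2, X): P1 can switch to R1 (30 → 31). Not NE.
(R2, Y): P2 can switch to X (15 → 50). Not NE.
(R2, Z): P1 can switch to R1 (74 → 95). Not NE.
(R3, W): P1 can switch to R1 (89 → 95). Not NE.
(R3, X): P2 can switch to W (69 → 97). Not NE.
(The remaining 10 profiles each have a profitable deviation by the same check.)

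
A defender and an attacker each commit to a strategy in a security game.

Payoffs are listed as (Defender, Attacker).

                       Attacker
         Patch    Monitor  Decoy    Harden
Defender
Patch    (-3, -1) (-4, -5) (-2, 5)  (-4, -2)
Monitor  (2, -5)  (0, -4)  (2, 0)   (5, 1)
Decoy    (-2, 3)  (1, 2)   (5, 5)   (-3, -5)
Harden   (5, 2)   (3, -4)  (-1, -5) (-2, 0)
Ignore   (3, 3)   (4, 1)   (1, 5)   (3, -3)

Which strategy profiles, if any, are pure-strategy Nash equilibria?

Pure-strategy Nash equilibria: (Monitor, Harden) and (Decoy, Decoy) and (Harden, Patch)

Check each profile: it is a Nash equilibrium iff no player can strictly gain by switching unilaterally.
(Patch, Patch): Defender can switch to Monitor (-3 → 2). Not NE.
(Patch, Monitor): Defender can switch to Monitor (-4 → 0). Not NE.
(Patch, Decoy): Defender can switch to Monitor (-2 → 2). Not NE.
(Patch, Harden): Defender can switch to Monitor (-4 → 5). Not NE.
(Monitor, Patch): Defender can switch to Harden (2 → 5). Not NE.
(Monitor, Monitor): Defender can switch to Decoy (0 → 1). Not NE.
(Monitor, Decoy): Defender can switch to Decoy (2 → 5). Not NE.
(Monitor, Harden): Defender gets 5, best alternative 3; Attacker gets 1, best alternative 0. No profitable deviation — NE.
(Decoy, Patch): Defender can switch to Monitor (-2 → 2). Not NE.
(Decoy, Monitor): Defender can switch to Harden (1 → 3). Not NE.
(Decoy, Decoy): Defender gets 5, best alternative 2; Attacker gets 5, best alternative 3. No profitable deviation — NE.
(Decoy, Harden): Defender can switch to Monitor (-3 → 5). Not NE.
(Harden, Patch): Defender gets 5, best alternative 3; Attacker gets 2, best alternative 0. No profitable deviation — NE.
(The remaining 7 profiles each have a profitable deviation by the same check.)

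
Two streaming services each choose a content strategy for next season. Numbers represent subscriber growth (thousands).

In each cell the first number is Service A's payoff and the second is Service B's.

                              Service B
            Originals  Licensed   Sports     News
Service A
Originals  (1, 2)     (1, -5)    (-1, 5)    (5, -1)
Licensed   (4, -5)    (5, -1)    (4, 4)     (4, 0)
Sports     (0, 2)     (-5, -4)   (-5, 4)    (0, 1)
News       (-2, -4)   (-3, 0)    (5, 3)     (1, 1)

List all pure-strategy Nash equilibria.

Service A against Originals: payoffs 1, 4, 0, -2 → best response Licensed.
Service A against Licensed: payoffs 1, 5, -5, -3 → best response Licensed.
Service A against Sports: payoffs -1, 4, -5, 5 → best response News.
Service A against News: payoffs 5, 4, 0, 1 → best response Originals.
Service B against Originals: payoffs 2, -5, 5, -1 → best response Sports.
Service B against Licensed: payoffs -5, -1, 4, 0 → best response Sports.
Service B against Sports: payoffs 2, -4, 4, 1 → best response Sports.
Service B against News: payoffs -4, 0, 3, 1 → best response Sports.
Mutual best responses: (News, Sports).

(News, Sports)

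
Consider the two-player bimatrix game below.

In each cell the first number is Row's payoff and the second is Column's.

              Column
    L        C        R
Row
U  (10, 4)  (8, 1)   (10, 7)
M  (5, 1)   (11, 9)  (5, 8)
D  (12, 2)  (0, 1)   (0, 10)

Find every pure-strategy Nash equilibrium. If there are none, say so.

The pure Nash equilibria are (U, R), (M, C).

(U, L): Row can switch to D (10 → 12). Not NE.
(U, C): Row can switch to M (8 → 11). Not NE.
(U, R): Row gets 10, best alternative 5; Column gets 7, best alternative 4. No profitable deviation — NE.
(M, L): Row can switch to U (5 → 10). Not NE.
(M, C): Row gets 11, best alternative 8; Column gets 9, best alternative 8. No profitable deviation — NE.
(M, R): Row can switch to U (5 → 10). Not NE.
(D, L): Column can switch to R (2 → 10). Not NE.
(D, C): Row can switch to U (0 → 8). Not NE.
(D, R): Row can switch to U (0 → 10). Not NE.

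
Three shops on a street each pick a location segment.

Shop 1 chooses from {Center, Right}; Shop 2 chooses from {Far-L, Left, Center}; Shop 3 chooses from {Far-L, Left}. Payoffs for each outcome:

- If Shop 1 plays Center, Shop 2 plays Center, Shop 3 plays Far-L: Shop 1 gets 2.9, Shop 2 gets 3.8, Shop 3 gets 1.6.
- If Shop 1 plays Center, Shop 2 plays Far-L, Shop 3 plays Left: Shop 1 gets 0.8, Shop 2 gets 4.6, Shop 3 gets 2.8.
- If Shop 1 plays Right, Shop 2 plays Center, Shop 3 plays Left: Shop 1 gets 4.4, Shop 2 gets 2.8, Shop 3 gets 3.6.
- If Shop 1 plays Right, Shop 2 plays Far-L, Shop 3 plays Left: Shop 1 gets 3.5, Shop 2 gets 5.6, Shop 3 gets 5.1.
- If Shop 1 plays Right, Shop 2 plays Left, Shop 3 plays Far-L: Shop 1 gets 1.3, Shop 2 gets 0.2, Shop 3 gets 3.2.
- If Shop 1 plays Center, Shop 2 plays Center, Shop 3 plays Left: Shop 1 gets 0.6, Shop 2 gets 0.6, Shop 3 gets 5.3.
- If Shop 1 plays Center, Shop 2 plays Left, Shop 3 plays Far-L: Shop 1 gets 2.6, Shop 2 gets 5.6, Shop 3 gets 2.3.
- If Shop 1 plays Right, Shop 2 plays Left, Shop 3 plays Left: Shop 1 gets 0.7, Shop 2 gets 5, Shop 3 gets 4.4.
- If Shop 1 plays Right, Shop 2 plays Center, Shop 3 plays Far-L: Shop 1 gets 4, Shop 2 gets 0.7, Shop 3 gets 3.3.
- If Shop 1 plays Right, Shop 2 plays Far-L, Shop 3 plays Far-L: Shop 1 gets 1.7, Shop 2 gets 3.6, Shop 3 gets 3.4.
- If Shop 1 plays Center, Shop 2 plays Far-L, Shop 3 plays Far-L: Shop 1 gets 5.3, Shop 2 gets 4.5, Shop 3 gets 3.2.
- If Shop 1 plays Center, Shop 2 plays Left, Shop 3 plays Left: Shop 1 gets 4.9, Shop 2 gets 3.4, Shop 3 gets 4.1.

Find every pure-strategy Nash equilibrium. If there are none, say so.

(Center, Far-L, Far-L): Shop 2 can switch to Left (4.5 → 5.6). Not NE.
(Center, Far-L, Left): Shop 1 can switch to Right (0.8 → 3.5). Not NE.
(Center, Left, Far-L): Shop 3 can switch to Left (2.3 → 4.1). Not NE.
(Center, Left, Left): Shop 2 can switch to Far-L (3.4 → 4.6). Not NE.
(Center, Center, Far-L): Shop 1 can switch to Right (2.9 → 4). Not NE.
(Center, Center, Left): Shop 1 can switch to Right (0.6 → 4.4). Not NE.
(Right, Far-L, Far-L): Shop 1 can switch to Center (1.7 → 5.3). Not NE.
(Right, Far-L, Left): Shop 1 gets 3.5, best alternative 0.8; Shop 2 gets 5.6, best alternative 5; Shop 3 gets 5.1, best alternative 3.4. No profitable deviation — NE.
(Right, Left, Far-L): Shop 1 can switch to Center (1.3 → 2.6). Not NE.
(Right, Left, Left): Shop 1 can switch to Center (0.7 → 4.9). Not NE.
(Right, Center, Far-L): Shop 2 can switch to Far-L (0.7 → 3.6). Not NE.
(The remaining 1 profile has a profitable deviation by the same check.)

Pure NE: (Right, Far-L, Left)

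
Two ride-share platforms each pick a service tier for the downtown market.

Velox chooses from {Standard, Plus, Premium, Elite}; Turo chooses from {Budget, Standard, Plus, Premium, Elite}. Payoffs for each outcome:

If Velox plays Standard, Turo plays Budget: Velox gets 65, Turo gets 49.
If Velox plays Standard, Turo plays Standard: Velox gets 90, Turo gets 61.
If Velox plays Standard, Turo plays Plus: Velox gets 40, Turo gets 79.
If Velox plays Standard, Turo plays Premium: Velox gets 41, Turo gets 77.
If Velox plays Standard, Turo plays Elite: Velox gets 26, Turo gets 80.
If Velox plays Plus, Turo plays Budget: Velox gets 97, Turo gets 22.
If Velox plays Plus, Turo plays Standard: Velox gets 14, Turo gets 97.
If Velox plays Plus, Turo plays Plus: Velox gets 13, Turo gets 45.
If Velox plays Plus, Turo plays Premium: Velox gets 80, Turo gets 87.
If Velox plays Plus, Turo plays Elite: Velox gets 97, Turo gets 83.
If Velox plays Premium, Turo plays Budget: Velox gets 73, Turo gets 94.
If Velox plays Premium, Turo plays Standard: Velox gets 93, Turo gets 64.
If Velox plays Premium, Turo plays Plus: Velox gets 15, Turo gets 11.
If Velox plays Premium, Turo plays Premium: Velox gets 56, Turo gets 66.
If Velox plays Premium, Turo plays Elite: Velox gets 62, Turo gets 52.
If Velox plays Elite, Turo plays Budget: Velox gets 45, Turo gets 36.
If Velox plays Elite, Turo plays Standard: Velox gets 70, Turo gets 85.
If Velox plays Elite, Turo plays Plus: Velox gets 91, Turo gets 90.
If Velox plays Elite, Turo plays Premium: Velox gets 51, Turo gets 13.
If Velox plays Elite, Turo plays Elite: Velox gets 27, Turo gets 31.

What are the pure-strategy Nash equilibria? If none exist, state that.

Pure NE: (Elite, Plus)

Velox against Budget: payoffs 65, 97, 73, 45 → best response Plus.
Velox against Standard: payoffs 90, 14, 93, 70 → best response Premium.
Velox against Plus: payoffs 40, 13, 15, 91 → best response Elite.
Velox against Premium: payoffs 41, 80, 56, 51 → best response Plus.
Velox against Elite: payoffs 26, 97, 62, 27 → best response Plus.
Turo against Standard: payoffs 49, 61, 79, 77, 80 → best response Elite.
Turo against Plus: payoffs 22, 97, 45, 87, 83 → best response Standard.
Turo against Premium: payoffs 94, 64, 11, 66, 52 → best response Budget.
Turo against Elite: payoffs 36, 85, 90, 13, 31 → best response Plus.
Mutual best responses: (Elite, Plus).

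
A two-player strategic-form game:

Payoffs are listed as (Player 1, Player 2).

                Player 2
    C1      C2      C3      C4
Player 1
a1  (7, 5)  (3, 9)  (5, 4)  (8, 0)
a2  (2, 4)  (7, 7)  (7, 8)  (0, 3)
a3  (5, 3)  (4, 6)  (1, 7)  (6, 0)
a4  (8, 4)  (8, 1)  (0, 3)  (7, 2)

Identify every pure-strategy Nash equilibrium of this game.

Player 1 against C1: payoffs 7, 2, 5, 8 → best response a4.
Player 1 against C2: payoffs 3, 7, 4, 8 → best response a4.
Player 1 against C3: payoffs 5, 7, 1, 0 → best response a2.
Player 1 against C4: payoffs 8, 0, 6, 7 → best response a1.
Player 2 against a1: payoffs 5, 9, 4, 0 → best response C2.
Player 2 against a2: payoffs 4, 7, 8, 3 → best response C3.
Player 2 against a3: payoffs 3, 6, 7, 0 → best response C3.
Player 2 against a4: payoffs 4, 1, 3, 2 → best response C1.
Mutual best responses: (a2, C3); (a4, C1).

Pure-strategy Nash equilibria: (a2, C3) and (a4, C1)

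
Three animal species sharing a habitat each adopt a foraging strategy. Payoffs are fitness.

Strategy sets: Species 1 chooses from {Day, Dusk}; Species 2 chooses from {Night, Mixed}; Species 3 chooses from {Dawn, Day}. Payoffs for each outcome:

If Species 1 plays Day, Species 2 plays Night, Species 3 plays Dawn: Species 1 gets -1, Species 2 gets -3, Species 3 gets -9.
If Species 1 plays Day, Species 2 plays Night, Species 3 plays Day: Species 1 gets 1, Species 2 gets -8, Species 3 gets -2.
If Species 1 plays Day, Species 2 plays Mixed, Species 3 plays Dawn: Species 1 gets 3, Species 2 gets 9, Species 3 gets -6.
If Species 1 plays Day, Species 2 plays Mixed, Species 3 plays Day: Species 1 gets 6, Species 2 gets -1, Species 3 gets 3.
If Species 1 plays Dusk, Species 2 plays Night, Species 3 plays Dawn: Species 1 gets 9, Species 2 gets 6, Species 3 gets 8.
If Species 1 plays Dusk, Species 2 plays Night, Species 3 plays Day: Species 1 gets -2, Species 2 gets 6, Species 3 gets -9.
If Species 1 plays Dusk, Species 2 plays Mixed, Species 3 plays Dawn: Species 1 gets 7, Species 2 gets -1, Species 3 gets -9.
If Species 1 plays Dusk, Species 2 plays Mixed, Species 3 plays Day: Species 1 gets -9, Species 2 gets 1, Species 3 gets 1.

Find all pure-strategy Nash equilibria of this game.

(Day, Night, Dawn): Species 1 can switch to Dusk (-1 → 9). Not NE.
(Day, Night, Day): Species 2 can switch to Mixed (-8 → -1). Not NE.
(Day, Mixed, Dawn): Species 1 can switch to Dusk (3 → 7). Not NE.
(Day, Mixed, Day): Species 1 gets 6, best alternative -9; Species 2 gets -1, best alternative -8; Species 3 gets 3, best alternative -6. No profitable deviation — NE.
(Dusk, Night, Dawn): Species 1 gets 9, best alternative -1; Species 2 gets 6, best alternative -1; Species 3 gets 8, best alternative -9. No profitable deviation — NE.
(Dusk, Night, Day): Species 1 can switch to Day (-2 → 1). Not NE.
(Dusk, Mixed, Dawn): Species 2 can switch to Night (-1 → 6). Not NE.
(Dusk, Mixed, Day): Species 1 can switch to Day (-9 → 6). Not NE.

(Day, Mixed, Day), (Dusk, Night, Dawn)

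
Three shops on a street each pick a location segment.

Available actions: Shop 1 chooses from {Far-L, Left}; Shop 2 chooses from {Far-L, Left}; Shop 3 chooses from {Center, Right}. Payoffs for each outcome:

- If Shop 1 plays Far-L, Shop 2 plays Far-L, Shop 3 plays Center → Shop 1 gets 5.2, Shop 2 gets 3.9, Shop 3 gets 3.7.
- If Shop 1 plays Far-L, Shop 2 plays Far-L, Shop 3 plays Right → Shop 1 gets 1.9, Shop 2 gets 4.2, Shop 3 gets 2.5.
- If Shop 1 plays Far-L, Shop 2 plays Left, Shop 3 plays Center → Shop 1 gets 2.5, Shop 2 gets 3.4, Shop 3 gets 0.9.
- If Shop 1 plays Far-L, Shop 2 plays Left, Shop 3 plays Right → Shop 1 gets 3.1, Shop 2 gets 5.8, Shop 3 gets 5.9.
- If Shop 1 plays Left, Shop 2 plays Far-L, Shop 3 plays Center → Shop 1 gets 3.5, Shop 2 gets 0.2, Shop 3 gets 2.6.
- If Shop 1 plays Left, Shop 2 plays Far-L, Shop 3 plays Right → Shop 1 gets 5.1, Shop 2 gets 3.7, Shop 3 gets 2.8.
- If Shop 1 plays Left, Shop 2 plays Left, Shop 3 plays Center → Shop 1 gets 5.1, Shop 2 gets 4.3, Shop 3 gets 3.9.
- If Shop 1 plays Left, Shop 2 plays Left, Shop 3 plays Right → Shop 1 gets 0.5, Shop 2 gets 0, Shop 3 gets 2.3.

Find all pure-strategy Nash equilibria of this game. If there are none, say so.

The pure Nash equilibria are (Far-L, Far-L, Center) and (Far-L, Left, Right) and (Left, Far-L, Right) and (Left, Left, Center).

Shop 1 against (Far-L, Center): payoffs 5.2, 3.5 → best response Far-L.
Shop 1 against (Far-L, Right): payoffs 1.9, 5.1 → best response Left.
Shop 1 against (Left, Center): payoffs 2.5, 5.1 → best response Left.
Shop 1 against (Left, Right): payoffs 3.1, 0.5 → best response Far-L.
Shop 2 against (Far-L, Center): payoffs 3.9, 3.4 → best response Far-L.
Shop 2 against (Far-L, Right): payoffs 4.2, 5.8 → best response Left.
Shop 2 against (Left, Center): payoffs 0.2, 4.3 → best response Left.
Shop 2 against (Left, Right): payoffs 3.7, 0 → best response Far-L.
Shop 3 against (Far-L, Far-L): payoffs 3.7, 2.5 → best response Center.
Shop 3 against (Far-L, Left): payoffs 0.9, 5.9 → best response Right.
Shop 3 against (Left, Far-L): payoffs 2.6, 2.8 → best response Right.
Shop 3 against (Left, Left): payoffs 3.9, 2.3 → best response Center.
Mutual best responses: (Far-L, Far-L, Center); (Far-L, Left, Right); (Left, Far-L, Right); (Left, Left, Center).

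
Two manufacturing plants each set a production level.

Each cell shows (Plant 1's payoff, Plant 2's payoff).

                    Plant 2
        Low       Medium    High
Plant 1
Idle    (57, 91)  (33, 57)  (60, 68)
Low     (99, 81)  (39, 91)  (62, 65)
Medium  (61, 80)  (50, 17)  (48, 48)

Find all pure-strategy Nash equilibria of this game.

There is no pure-strategy Nash equilibrium.

(Idle, Low): Plant 1 can switch to Low (57 → 99). Not NE.
(Idle, Medium): Plant 1 can switch to Low (33 → 39). Not NE.
(Idle, High): Plant 1 can switch to Low (60 → 62). Not NE.
(Low, Low): Plant 2 can switch to Medium (81 → 91). Not NE.
(Low, Medium): Plant 1 can switch to Medium (39 → 50). Not NE.
(Low, High): Plant 2 can switch to Low (65 → 81). Not NE.
(Medium, Low): Plant 1 can switch to Low (61 → 99). Not NE.
(Medium, Medium): Plant 2 can switch to Low (17 → 80). Not NE.
(Medium, High): Plant 1 can switch to Idle (48 → 60). Not NE.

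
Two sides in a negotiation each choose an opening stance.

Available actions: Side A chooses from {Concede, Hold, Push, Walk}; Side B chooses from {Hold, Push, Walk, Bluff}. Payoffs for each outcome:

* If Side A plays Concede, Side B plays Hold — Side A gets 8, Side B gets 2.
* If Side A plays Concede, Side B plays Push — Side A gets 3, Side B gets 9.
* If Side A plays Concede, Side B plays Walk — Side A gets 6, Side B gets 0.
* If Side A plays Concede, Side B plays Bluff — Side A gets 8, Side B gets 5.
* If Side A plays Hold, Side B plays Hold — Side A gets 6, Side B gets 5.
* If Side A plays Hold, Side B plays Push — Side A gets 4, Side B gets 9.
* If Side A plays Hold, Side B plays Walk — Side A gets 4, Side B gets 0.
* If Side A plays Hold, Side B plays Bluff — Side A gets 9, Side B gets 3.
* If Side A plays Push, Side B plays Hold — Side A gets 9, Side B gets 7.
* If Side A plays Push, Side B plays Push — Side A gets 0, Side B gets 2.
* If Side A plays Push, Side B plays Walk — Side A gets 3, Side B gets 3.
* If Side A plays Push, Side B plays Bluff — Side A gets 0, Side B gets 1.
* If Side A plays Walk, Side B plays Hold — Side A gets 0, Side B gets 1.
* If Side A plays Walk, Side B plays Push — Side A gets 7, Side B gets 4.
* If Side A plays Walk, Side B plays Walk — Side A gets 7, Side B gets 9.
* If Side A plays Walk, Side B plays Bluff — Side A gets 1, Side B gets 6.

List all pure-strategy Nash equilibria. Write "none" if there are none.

The pure Nash equilibria are (Push, Hold); (Walk, Walk).

Side A against Hold: payoffs 8, 6, 9, 0 → best response Push.
Side A against Push: payoffs 3, 4, 0, 7 → best response Walk.
Side A against Walk: payoffs 6, 4, 3, 7 → best response Walk.
Side A against Bluff: payoffs 8, 9, 0, 1 → best response Hold.
Side B against Concede: payoffs 2, 9, 0, 5 → best response Push.
Side B against Hold: payoffs 5, 9, 0, 3 → best response Push.
Side B against Push: payoffs 7, 2, 3, 1 → best response Hold.
Side B against Walk: payoffs 1, 4, 9, 6 → best response Walk.
Mutual best responses: (Push, Hold); (Walk, Walk).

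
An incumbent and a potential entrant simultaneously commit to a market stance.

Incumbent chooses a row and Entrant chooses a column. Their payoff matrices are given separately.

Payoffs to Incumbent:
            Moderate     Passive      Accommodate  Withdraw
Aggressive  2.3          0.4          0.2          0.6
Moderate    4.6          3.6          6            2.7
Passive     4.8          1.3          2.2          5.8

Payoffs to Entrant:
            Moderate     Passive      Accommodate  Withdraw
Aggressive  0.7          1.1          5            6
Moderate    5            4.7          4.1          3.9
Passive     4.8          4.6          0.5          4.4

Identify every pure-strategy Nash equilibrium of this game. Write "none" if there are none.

The unique pure-strategy Nash equilibrium is (Passive, Moderate).

For each player, find the best response to each opponent profile; mutual best responses are the pure NE.
Incumbent against Moderate: payoffs 2.3, 4.6, 4.8 → best response Passive.
Incumbent against Passive: payoffs 0.4, 3.6, 1.3 → best response Moderate.
Incumbent against Accommodate: payoffs 0.2, 6, 2.2 → best response Moderate.
Incumbent against Withdraw: payoffs 0.6, 2.7, 5.8 → best response Passive.
Entrant against Aggressive: payoffs 0.7, 1.1, 5, 6 → best response Withdraw.
Entrant against Moderate: payoffs 5, 4.7, 4.1, 3.9 → best response Moderate.
Entrant against Passive: payoffs 4.8, 4.6, 0.5, 4.4 → best response Moderate.
Mutual best responses: (Passive, Moderate).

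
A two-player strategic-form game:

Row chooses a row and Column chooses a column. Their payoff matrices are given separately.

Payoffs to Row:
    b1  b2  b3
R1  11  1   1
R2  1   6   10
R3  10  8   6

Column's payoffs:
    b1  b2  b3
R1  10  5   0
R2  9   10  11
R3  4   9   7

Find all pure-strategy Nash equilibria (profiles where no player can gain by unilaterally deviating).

(R1, b1), (R2, b3), (R3, b2)

For each player, find the best response to each opponent profile; mutual best responses are the pure NE.
Row against b1: payoffs 11, 1, 10 → best response R1.
Row against b2: payoffs 1, 6, 8 → best response R3.
Row against b3: payoffs 1, 10, 6 → best response R2.
Column against R1: payoffs 10, 5, 0 → best response b1.
Column against R2: payoffs 9, 10, 11 → best response b3.
Column against R3: payoffs 4, 9, 7 → best response b2.
Mutual best responses: (R1, b1); (R2, b3); (R3, b2).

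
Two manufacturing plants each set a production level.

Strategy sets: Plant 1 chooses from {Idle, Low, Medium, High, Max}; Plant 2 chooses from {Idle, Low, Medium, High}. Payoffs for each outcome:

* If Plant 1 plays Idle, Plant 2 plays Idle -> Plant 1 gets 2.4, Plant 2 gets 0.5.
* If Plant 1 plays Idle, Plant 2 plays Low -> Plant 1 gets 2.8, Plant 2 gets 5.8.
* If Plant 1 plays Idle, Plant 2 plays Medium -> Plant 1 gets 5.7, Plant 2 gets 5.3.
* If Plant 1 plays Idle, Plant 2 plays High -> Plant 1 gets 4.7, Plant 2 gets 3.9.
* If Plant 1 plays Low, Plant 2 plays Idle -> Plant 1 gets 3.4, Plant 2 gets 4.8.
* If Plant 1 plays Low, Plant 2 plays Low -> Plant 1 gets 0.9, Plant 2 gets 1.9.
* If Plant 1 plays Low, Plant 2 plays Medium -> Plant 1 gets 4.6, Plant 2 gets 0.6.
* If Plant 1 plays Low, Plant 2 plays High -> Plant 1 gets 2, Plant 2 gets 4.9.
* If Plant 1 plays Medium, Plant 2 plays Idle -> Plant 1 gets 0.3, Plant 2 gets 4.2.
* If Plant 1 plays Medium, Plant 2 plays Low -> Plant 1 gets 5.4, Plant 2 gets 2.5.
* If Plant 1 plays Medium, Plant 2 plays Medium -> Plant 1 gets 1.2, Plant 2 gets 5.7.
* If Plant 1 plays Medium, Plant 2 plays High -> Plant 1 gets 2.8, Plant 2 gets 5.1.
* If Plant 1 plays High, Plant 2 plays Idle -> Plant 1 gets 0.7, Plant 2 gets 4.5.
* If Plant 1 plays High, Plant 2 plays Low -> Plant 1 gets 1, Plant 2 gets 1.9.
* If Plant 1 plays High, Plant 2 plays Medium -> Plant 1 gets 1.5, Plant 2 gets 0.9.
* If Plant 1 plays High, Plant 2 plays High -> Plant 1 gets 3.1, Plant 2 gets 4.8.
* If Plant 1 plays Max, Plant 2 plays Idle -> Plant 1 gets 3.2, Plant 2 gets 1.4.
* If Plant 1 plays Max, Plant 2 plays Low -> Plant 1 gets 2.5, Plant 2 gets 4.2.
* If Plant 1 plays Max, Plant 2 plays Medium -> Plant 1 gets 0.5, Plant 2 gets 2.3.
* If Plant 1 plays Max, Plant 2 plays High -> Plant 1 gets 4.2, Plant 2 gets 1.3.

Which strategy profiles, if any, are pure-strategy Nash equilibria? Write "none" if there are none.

Mark each player's best response to every combination of opponents' strategies; a profile where every player is best-responding is a pure Nash equilibrium.
Plant 1 against Idle: payoffs 2.4, 3.4, 0.3, 0.7, 3.2 → best response Low.
Plant 1 against Low: payoffs 2.8, 0.9, 5.4, 1, 2.5 → best response Medium.
Plant 1 against Medium: payoffs 5.7, 4.6, 1.2, 1.5, 0.5 → best response Idle.
Plant 1 against High: payoffs 4.7, 2, 2.8, 3.1, 4.2 → best response Idle.
Plant 2 against Idle: payoffs 0.5, 5.8, 5.3, 3.9 → best response Low.
Plant 2 against Low: payoffs 4.8, 1.9, 0.6, 4.9 → best response High.
Plant 2 against Medium: payoffs 4.2, 2.5, 5.7, 5.1 → best response Medium.
Plant 2 against High: payoffs 4.5, 1.9, 0.9, 4.8 → best response High.
Plant 2 against Max: payoffs 1.4, 4.2, 2.3, 1.3 → best response Low.
No profile is a mutual best response for all players.

This game has no pure Nash equilibrium.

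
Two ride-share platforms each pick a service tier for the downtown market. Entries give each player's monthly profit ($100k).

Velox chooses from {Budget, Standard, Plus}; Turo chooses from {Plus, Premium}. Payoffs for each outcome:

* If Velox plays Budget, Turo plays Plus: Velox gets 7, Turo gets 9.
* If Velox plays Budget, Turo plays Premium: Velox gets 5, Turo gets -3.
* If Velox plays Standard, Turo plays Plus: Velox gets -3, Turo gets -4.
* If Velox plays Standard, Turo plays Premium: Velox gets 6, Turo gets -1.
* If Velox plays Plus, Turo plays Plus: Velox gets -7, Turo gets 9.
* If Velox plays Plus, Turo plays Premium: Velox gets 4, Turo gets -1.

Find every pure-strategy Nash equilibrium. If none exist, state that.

For each player, find the best response to each opponent profile; mutual best responses are the pure NE.
Velox against Plus: payoffs 7, -3, -7 → best response Budget.
Velox against Premium: payoffs 5, 6, 4 → best response Standard.
Turo against Budget: payoffs 9, -3 → best response Plus.
Turo against Standard: payoffs -4, -1 → best response Premium.
Turo against Plus: payoffs 9, -1 → best response Plus.
Mutual best responses: (Budget, Plus); (Standard, Premium).

Pure-strategy Nash equilibria: (Budget, Plus) and (Standard, Premium)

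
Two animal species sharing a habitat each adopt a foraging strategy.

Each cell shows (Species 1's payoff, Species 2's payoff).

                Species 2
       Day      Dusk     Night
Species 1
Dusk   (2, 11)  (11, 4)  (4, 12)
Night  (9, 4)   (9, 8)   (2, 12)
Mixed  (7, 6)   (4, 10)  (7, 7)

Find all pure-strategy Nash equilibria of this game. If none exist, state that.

No pure-strategy Nash equilibrium.

(Dusk, Day): Species 1 can switch to Night (2 → 9). Not NE.
(Dusk, Dusk): Species 2 can switch to Day (4 → 11). Not NE.
(Dusk, Night): Species 1 can switch to Mixed (4 → 7). Not NE.
(Night, Day): Species 2 can switch to Dusk (4 → 8). Not NE.
(Night, Dusk): Species 1 can switch to Dusk (9 → 11). Not NE.
(Night, Night): Species 1 can switch to Dusk (2 → 4). Not NE.
(Mixed, Day): Species 1 can switch to Night (7 → 9). Not NE.
(Mixed, Dusk): Species 1 can switch to Dusk (4 → 11). Not NE.
(Mixed, Night): Species 2 can switch to Dusk (7 → 10). Not NE.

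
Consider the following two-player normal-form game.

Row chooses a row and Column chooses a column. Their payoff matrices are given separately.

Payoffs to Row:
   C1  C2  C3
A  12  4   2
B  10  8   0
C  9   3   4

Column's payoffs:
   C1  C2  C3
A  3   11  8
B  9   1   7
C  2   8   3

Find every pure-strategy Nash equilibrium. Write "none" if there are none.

Row against C1: payoffs 12, 10, 9 → best response A.
Row against C2: payoffs 4, 8, 3 → best response B.
Row against C3: payoffs 2, 0, 4 → best response C.
Column against A: payoffs 3, 11, 8 → best response C2.
Column against B: payoffs 9, 1, 7 → best response C1.
Column against C: payoffs 2, 8, 3 → best response C2.
No profile is a mutual best response for all players.

none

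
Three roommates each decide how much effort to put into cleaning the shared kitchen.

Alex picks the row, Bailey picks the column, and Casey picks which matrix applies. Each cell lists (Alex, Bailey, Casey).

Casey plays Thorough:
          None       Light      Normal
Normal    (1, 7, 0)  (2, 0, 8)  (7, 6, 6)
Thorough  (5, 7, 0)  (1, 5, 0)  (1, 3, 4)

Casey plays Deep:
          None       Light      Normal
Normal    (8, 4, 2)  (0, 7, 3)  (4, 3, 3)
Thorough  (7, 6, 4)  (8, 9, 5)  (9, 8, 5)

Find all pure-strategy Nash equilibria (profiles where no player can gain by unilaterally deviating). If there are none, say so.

Alex against (None, Thorough): payoffs 1, 5 → best response Thorough.
Alex against (None, Deep): payoffs 8, 7 → best response Normal.
Alex against (Light, Thorough): payoffs 2, 1 → best response Normal.
Alex against (Light, Deep): payoffs 0, 8 → best response Thorough.
Alex against (Normal, Thorough): payoffs 7, 1 → best response Normal.
Alex against (Normal, Deep): payoffs 4, 9 → best response Thorough.
Bailey against (Normal, Thorough): payoffs 7, 0, 6 → best response None.
Bailey against (Normal, Deep): payoffs 4, 7, 3 → best response Light.
Bailey against (Thorough, Thorough): payoffs 7, 5, 3 → best response None.
Bailey against (Thorough, Deep): payoffs 6, 9, 8 → best response Light.
Casey against (Normal, None): payoffs 0, 2 → best response Deep.
Casey against (Normal, Light): payoffs 8, 3 → best response Thorough.
Casey against (Normal, Normal): payoffs 6, 3 → best response Thorough.
Casey against (Thorough, None): payoffs 0, 4 → best response Deep.
Casey against (Thorough, Light): payoffs 0, 5 → best response Deep.
Casey against (Thorough, Normal): payoffs 4, 5 → best response Deep.
Mutual best responses: (Thorough, Light, Deep).

The unique pure-strategy Nash equilibrium is (Thorough, Light, Deep).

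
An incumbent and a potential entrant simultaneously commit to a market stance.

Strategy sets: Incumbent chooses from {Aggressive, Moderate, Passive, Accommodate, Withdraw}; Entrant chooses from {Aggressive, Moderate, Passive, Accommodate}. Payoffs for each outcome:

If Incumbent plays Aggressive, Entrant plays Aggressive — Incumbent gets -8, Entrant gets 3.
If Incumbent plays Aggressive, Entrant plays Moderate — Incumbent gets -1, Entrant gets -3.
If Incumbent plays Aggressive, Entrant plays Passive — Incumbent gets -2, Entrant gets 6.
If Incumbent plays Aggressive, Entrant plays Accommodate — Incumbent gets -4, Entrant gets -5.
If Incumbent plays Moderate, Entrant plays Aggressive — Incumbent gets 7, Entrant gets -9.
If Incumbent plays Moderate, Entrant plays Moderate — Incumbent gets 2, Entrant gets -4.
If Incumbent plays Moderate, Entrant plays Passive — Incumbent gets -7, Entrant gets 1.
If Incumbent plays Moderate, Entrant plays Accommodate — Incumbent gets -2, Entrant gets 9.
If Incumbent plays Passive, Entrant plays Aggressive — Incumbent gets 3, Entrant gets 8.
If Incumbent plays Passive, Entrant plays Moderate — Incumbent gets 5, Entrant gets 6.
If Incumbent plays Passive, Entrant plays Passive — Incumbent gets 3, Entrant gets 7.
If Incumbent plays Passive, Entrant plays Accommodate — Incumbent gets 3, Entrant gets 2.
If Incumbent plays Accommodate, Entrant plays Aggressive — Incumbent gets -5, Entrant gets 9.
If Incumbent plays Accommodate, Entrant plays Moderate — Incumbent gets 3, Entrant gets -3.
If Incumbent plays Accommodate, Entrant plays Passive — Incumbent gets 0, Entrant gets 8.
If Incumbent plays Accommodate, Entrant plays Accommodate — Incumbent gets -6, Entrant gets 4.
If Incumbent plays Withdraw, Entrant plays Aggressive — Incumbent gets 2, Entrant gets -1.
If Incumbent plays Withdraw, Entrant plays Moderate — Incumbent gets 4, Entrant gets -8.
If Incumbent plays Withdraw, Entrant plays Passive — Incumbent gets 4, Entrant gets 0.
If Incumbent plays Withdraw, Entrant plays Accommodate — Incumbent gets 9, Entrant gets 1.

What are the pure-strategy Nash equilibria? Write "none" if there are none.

(Aggressive, Aggressive): Incumbent can switch to Moderate (-8 → 7). Not NE.
(Aggressive, Moderate): Incumbent can switch to Moderate (-1 → 2). Not NE.
(Aggressive, Passive): Incumbent can switch to Passive (-2 → 3). Not NE.
(Aggressive, Accommodate): Incumbent can switch to Moderate (-4 → -2). Not NE.
(Moderate, Aggressive): Entrant can switch to Moderate (-9 → -4). Not NE.
(Moderate, Moderate): Incumbent can switch to Passive (2 → 5). Not NE.
(Withdraw, Accommodate): Incumbent gets 9, best alternative 3; Entrant gets 1, best alternative 0. No profitable deviation — NE.
(The remaining 13 profiles each have a profitable deviation by the same check.)

Pure NE: (Withdraw, Accommodate)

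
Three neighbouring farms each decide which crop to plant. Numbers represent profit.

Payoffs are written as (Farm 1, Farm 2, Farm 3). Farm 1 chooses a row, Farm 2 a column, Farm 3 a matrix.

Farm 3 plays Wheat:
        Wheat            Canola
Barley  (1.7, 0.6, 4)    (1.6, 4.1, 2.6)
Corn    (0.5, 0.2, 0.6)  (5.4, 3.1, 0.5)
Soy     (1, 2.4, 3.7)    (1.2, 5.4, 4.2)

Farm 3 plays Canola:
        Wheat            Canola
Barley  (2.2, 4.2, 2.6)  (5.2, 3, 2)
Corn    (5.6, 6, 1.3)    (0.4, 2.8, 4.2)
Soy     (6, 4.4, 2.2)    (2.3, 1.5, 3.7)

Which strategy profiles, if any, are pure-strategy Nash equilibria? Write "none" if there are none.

This game has no pure Nash equilibrium.

Mark each player's best response to every combination of opponents' strategies; a profile where every player is best-responding is a pure Nash equilibrium.
Farm 1 against (Wheat, Wheat): payoffs 1.7, 0.5, 1 → best response Barley.
Farm 1 against (Wheat, Canola): payoffs 2.2, 5.6, 6 → best response Soy.
Farm 1 against (Canola, Wheat): payoffs 1.6, 5.4, 1.2 → best response Corn.
Farm 1 against (Canola, Canola): payoffs 5.2, 0.4, 2.3 → best response Barley.
Farm 2 against (Barley, Wheat): payoffs 0.6, 4.1 → best response Canola.
Farm 2 against (Barley, Canola): payoffs 4.2, 3 → best response Wheat.
Farm 2 against (Corn, Wheat): payoffs 0.2, 3.1 → best response Canola.
Farm 2 against (Corn, Canola): payoffs 6, 2.8 → best response Wheat.
Farm 2 against (Soy, Wheat): payoffs 2.4, 5.4 → best response Canola.
Farm 2 against (Soy, Canola): payoffs 4.4, 1.5 → best response Wheat.
Farm 3 against (Barley, Wheat): payoffs 4, 2.6 → best response Wheat.
Farm 3 against (Barley, Canola): payoffs 2.6, 2 → best response Wheat.
Farm 3 against (Corn, Wheat): payoffs 0.6, 1.3 → best response Canola.
Farm 3 against (Corn, Canola): payoffs 0.5, 4.2 → best response Canola.
Farm 3 against (Soy, Wheat): payoffs 3.7, 2.2 → best response Wheat.
Farm 3 against (Soy, Canola): payoffs 4.2, 3.7 → best response Wheat.
No profile is a mutual best response for all players.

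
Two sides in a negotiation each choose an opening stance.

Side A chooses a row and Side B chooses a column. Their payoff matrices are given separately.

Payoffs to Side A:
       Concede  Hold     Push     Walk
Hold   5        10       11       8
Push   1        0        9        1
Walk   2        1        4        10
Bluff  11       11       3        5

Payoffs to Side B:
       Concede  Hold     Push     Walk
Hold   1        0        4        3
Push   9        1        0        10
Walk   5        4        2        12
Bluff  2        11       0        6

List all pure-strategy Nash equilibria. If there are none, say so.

Side A against Concede: payoffs 5, 1, 2, 11 → best response Bluff.
Side A against Hold: payoffs 10, 0, 1, 11 → best response Bluff.
Side A against Push: payoffs 11, 9, 4, 3 → best response Hold.
Side A against Walk: payoffs 8, 1, 10, 5 → best response Walk.
Side B against Hold: payoffs 1, 0, 4, 3 → best response Push.
Side B against Push: payoffs 9, 1, 0, 10 → best response Walk.
Side B against Walk: payoffs 5, 4, 2, 12 → best response Walk.
Side B against Bluff: payoffs 2, 11, 0, 6 → best response Hold.
Mutual best responses: (Hold, Push); (Walk, Walk); (Bluff, Hold).

Pure-strategy Nash equilibria: (Hold, Push); (Walk, Walk); (Bluff, Hold)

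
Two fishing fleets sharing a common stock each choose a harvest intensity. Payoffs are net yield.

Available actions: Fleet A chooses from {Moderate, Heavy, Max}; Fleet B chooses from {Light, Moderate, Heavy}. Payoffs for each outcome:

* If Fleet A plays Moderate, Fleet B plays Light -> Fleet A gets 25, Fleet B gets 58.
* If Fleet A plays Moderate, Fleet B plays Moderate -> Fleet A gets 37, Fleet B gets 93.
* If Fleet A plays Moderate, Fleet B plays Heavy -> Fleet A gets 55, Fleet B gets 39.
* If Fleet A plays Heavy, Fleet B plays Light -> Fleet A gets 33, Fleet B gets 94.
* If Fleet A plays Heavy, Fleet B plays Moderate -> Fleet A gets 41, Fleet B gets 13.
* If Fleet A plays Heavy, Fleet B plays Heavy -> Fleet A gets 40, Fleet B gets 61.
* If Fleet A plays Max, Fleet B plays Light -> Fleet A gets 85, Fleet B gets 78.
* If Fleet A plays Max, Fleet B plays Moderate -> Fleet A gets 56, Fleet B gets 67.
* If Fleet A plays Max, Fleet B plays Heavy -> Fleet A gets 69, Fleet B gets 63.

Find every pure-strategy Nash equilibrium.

Pure NE: (Max, Light)

For each player, find the best response to each opponent profile; mutual best responses are the pure NE.
Fleet A against Light: payoffs 25, 33, 85 → best response Max.
Fleet A against Moderate: payoffs 37, 41, 56 → best response Max.
Fleet A against Heavy: payoffs 55, 40, 69 → best response Max.
Fleet B against Moderate: payoffs 58, 93, 39 → best response Moderate.
Fleet B against Heavy: payoffs 94, 13, 61 → best response Light.
Fleet B against Max: payoffs 78, 67, 63 → best response Light.
Mutual best responses: (Max, Light).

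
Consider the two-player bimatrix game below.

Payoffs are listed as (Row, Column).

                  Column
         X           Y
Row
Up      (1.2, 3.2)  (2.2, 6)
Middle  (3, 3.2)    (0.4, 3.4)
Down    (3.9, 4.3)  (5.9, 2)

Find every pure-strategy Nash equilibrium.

The unique pure-strategy Nash equilibrium is (Down, X).

(Up, X): Row can switch to Middle (1.2 → 3). Not NE.
(Up, Y): Row can switch to Down (2.2 → 5.9). Not NE.
(Middle, X): Row can switch to Down (3 → 3.9). Not NE.
(Middle, Y): Row can switch to Up (0.4 → 2.2). Not NE.
(Down, X): Row gets 3.9, best alternative 3; Column gets 4.3, best alternative 2. No profitable deviation — NE.
(Down, Y): Column can switch to X (2 → 4.3). Not NE.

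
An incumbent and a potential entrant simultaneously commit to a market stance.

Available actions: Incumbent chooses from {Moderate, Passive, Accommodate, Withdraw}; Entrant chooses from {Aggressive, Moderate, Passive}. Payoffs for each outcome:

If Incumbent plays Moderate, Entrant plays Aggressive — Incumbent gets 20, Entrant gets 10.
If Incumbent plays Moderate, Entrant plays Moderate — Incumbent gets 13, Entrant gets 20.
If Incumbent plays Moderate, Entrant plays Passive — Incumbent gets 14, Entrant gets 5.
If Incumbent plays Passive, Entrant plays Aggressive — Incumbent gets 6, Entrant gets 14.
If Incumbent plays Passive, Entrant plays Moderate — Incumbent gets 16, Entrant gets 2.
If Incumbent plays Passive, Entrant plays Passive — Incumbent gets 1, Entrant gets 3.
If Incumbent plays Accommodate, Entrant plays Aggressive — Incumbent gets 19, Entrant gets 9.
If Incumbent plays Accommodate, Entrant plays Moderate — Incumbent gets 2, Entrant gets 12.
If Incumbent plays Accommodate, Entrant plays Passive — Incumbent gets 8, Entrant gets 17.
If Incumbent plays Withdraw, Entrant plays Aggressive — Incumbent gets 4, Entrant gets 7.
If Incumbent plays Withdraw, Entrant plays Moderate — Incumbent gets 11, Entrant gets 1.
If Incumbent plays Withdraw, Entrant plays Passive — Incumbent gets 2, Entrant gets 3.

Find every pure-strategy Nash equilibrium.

There is no pure-strategy Nash equilibrium.

For each strategy profile, look for a profitable unilateral deviation.
(Moderate, Aggressive): Entrant can switch to Moderate (10 → 20). Not NE.
(Moderate, Moderate): Incumbent can switch to Passive (13 → 16). Not NE.
(Moderate, Passive): Entrant can switch to Aggressive (5 → 10). Not NE.
(Passive, Aggressive): Incumbent can switch to Moderate (6 → 20). Not NE.
(Passive, Moderate): Entrant can switch to Aggressive (2 → 14). Not NE.
(Passive, Passive): Incumbent can switch to Moderate (1 → 14). Not NE.
(Accommodate, Aggressive): Incumbent can switch to Moderate (19 → 20). Not NE.
(Accommodate, Moderate): Incumbent can switch to Moderate (2 → 13). Not NE.
(Accommodate, Passive): Incumbent can switch to Moderate (8 → 14). Not NE.
(Withdraw, Aggressive): Incumbent can switch to Moderate (4 → 20). Not NE.
(Withdraw, Moderate): Incumbent can switch to Moderate (11 → 13). Not NE.
(Withdraw, Passive): Incumbent can switch to Moderate (2 → 14). Not NE.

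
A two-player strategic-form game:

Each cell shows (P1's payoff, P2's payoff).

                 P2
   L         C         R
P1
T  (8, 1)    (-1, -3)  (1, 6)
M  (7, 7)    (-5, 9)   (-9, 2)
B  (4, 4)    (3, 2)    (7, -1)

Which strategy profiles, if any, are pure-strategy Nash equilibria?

No pure-strategy Nash equilibrium.

(T, L): P2 can switch to R (1 → 6). Not NE.
(T, C): P1 can switch to B (-1 → 3). Not NE.
(T, R): P1 can switch to B (1 → 7). Not NE.
(M, L): P1 can switch to T (7 → 8). Not NE.
(M, C): P1 can switch to T (-5 → -1). Not NE.
(M, R): P1 can switch to T (-9 → 1). Not NE.
(B, L): P1 can switch to T (4 → 8). Not NE.
(B, C): P2 can switch to L (2 → 4). Not NE.
(B, R): P2 can switch to L (-1 → 4). Not NE.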